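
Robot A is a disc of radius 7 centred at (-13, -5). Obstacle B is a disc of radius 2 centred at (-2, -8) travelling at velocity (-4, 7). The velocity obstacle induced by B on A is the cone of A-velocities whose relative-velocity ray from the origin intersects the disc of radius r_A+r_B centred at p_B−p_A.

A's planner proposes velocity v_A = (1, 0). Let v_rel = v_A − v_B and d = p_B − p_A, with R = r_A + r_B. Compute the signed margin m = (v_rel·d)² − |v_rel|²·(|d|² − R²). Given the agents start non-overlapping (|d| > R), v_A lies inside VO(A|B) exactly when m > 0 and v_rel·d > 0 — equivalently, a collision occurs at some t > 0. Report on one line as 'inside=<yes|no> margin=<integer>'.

d = (11, -3),  |d|² = 130;  R = 7+2 = 9,  c = 130−9² = 49
v_rel = (5, -7),  |v_rel|² = 74;  v_rel·d = (5)·(11) + (-7)·(-3) = 76
74·t² − 152·t + 49 = 0  ⇒  m = 76² − 74·49 = 2150
m = 2150 > 0,  v_rel·d = 76 > 0  ⇒  inside

inside=yes margin=2150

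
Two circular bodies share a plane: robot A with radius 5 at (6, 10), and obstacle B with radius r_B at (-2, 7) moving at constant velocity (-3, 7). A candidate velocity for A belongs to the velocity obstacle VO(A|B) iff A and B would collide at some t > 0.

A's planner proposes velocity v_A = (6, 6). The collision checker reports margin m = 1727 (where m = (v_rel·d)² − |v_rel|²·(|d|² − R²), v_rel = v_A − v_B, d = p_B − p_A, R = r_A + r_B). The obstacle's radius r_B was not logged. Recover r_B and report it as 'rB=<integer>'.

m = 1727
d = (-8, -3);  v_rel = (9, -1),  |v_rel|² = 82
v_rel×d = (9)·(-3) − (-1)·(-8) = -35
since m = R²·82 − (-35)²:  R² = (1225 + 1727) / 82 = 36
R = √36 = 6  ⇒  r_B = 6 − 5 = 1

rB=1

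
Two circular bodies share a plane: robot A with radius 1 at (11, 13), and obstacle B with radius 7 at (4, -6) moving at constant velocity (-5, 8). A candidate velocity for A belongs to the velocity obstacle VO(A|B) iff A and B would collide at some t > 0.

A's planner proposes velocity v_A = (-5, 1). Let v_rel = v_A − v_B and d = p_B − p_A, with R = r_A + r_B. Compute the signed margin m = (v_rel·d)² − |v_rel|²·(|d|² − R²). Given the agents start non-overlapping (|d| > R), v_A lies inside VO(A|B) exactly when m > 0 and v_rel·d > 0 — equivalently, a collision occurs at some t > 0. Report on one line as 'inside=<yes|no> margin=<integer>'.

d = (-7, -19),  |d|² = 410;  R = 1+7 = 8,  c = 410−8² = 346
v_rel = (0, -7),  |v_rel|² = 49;  v_rel·d = (0)·(-7) + (-7)·(-19) = 133
49·t² − 266·t + 346 = 0  ⇒  m = 133² − 49·346 = 735
m = 735 > 0,  v_rel·d = 133 > 0  ⇒  inside

inside=yes margin=735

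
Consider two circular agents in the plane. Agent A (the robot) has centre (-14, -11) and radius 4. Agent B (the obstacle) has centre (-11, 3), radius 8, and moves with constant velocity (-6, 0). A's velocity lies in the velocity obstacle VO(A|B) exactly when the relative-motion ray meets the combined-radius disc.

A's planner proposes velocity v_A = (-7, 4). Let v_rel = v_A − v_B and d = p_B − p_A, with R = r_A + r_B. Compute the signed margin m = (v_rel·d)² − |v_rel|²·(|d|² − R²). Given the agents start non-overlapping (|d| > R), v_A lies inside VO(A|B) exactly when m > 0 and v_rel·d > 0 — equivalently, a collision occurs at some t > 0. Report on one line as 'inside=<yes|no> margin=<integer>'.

d = (3, 14),  |d|² = 205;  R = 4+8 = 12,  c = 205−12² = 61
v_rel = (-1, 4),  |v_rel|² = 17;  v_rel·d = (-1)·(3) + (4)·(14) = 53
17·t² − 106·t + 61 = 0  ⇒  m = 53² − 17·61 = 1772
m = 1772 > 0,  v_rel·d = 53 > 0  ⇒  inside

inside=yes margin=1772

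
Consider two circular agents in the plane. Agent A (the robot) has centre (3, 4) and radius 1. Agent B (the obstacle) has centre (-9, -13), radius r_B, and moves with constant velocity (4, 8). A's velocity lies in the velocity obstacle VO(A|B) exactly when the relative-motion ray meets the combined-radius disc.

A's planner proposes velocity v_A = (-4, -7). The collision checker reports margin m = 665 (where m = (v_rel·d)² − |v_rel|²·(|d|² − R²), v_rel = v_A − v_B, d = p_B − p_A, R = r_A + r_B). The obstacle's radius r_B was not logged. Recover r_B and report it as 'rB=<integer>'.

m = 665
d = (-12, -17);  v_rel = (-8, -15),  |v_rel|² = 289
v_rel×d = (-8)·(-17) − (-15)·(-12) = -44
since m = R²·289 − (-44)²:  R² = (1936 + 665) / 289 = 9
R = √9 = 3  ⇒  r_B = 3 − 1 = 2

rB=2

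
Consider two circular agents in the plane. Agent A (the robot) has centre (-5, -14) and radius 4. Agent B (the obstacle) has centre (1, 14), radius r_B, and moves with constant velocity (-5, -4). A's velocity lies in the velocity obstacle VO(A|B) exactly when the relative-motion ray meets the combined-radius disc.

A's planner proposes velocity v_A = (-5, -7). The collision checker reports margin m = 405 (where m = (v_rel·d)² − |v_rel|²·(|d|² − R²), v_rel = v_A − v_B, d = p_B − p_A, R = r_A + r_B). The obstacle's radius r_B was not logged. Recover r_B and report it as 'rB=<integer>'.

m = 405
d = (6, 28);  v_rel = (0, -3),  |v_rel|² = 9
v_rel×d = (0)·(28) − (-3)·(6) = 18
since m = R²·9 − 18²:  R² = (324 + 405) / 9 = 81
R = √81 = 9  ⇒  r_B = 9 − 4 = 5

rB=5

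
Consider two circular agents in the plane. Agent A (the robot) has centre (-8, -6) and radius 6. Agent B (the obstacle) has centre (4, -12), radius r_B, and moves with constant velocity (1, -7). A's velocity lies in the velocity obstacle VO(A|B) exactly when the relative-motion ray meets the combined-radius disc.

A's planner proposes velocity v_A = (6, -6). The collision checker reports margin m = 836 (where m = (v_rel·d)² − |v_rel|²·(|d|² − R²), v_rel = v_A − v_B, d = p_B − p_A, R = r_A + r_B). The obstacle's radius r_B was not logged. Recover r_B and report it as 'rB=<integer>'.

m = 836
d = (12, -6);  v_rel = (5, 1),  |v_rel|² = 26
v_rel×d = (5)·(-6) − (1)·(12) = -42
since m = R²·26 − (-42)²:  R² = (1764 + 836) / 26 = 100
R = √100 = 10  ⇒  r_B = 10 − 6 = 4

rB=4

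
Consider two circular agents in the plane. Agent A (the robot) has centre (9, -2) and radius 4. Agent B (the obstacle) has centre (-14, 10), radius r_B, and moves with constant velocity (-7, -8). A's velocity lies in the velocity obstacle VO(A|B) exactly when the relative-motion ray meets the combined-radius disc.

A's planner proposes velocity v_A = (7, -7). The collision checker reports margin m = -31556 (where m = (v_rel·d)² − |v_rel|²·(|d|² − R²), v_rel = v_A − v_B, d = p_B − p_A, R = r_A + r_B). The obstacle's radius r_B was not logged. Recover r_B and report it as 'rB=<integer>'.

m = -31556
d = (-23, 12);  v_rel = (14, 1),  |v_rel|² = 197
v_rel×d = (14)·(12) − (1)·(-23) = 191
since m = R²·197 − 191²:  R² = (36481 + -31556) / 197 = 25
R = √25 = 5  ⇒  r_B = 5 − 4 = 1

rB=1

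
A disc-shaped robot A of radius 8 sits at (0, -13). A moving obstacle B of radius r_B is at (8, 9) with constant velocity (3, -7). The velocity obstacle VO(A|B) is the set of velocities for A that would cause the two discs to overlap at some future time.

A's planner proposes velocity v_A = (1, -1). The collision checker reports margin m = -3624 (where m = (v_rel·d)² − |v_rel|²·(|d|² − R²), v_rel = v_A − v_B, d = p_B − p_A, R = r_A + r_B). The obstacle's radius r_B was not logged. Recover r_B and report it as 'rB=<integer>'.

m = -3624
d = (8, 22);  v_rel = (-2, 6),  |v_rel|² = 40
v_rel×d = (-2)·(22) − (6)·(8) = -92
since m = R²·40 − (-92)²:  R² = (8464 + -3624) / 40 = 121
R = √121 = 11  ⇒  r_B = 11 − 8 = 3

rB=3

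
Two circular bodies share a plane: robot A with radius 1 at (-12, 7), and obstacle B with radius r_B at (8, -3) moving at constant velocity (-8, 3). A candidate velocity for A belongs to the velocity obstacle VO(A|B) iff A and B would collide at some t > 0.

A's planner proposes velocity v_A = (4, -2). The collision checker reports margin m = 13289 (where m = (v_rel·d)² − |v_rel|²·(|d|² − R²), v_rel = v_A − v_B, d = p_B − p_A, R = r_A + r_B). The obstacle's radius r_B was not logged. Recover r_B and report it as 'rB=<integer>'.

m = 13289
d = (20, -10);  v_rel = (12, -5),  |v_rel|² = 169
v_rel×d = (12)·(-10) − (-5)·(20) = -20
since m = R²·169 − (-20)²:  R² = (400 + 13289) / 169 = 81
R = √81 = 9  ⇒  r_B = 9 − 1 = 8

rB=8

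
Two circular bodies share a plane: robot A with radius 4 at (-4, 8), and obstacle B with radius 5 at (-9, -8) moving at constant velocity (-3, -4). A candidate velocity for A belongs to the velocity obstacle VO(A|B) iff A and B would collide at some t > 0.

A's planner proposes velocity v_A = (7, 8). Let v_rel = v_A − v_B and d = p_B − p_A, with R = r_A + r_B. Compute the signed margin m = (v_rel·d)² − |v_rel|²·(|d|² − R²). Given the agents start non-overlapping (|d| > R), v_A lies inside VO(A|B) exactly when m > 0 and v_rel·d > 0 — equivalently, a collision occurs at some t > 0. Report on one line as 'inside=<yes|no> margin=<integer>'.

d = (-5, -16),  |d|² = 281;  R = 4+5 = 9,  c = 281−9² = 200
v_rel = (10, 12),  |v_rel|² = 244;  v_rel·d = (10)·(-5) + (12)·(-16) = -242
244·t² + 484·t + 200 = 0  ⇒  m = (-242)² − 244·200 = 9764
m = 9764 > 0,  v_rel·d = -242 < 0  ⇒  outside

inside=no margin=9764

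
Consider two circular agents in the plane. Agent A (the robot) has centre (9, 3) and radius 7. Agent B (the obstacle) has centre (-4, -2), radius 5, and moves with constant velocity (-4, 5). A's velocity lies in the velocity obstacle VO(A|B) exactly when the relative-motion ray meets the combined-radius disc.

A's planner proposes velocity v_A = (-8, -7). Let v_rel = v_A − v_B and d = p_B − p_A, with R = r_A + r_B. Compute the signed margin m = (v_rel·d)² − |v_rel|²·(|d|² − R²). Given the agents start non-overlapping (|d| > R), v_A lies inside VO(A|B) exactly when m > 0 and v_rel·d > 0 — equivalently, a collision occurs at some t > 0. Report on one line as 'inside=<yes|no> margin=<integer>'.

d = (-13, -5),  |d|² = 194;  R = 7+5 = 12,  c = 194−12² = 50
v_rel = (-4, -12),  |v_rel|² = 160;  v_rel·d = (-4)·(-13) + (-12)·(-5) = 112
160·t² − 224·t + 50 = 0  ⇒  m = 112² − 160·50 = 4544
m = 4544 > 0,  v_rel·d = 112 > 0  ⇒  inside

inside=yes margin=4544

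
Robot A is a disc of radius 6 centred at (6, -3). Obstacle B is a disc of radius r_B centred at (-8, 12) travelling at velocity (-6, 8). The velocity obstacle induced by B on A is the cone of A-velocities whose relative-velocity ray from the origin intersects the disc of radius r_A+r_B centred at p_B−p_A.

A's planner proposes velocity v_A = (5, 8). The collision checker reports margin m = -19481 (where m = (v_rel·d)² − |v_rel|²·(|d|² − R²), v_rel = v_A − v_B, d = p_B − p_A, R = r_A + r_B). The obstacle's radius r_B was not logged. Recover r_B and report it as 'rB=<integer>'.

m = -19481
d = (-14, 15);  v_rel = (11, 0),  |v_rel|² = 121
v_rel×d = (11)·(15) − (0)·(-14) = 165
since m = R²·121 − 165²:  R² = (27225 + -19481) / 121 = 64
R = √64 = 8  ⇒  r_B = 8 − 6 = 2

rB=2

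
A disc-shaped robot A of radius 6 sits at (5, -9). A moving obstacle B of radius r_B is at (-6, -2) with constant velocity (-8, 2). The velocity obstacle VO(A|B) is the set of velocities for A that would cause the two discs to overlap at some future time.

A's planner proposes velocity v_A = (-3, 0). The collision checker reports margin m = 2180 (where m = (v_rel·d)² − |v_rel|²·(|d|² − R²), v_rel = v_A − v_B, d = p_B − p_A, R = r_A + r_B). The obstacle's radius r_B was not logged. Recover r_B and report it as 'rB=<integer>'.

m = 2180
d = (-11, 7);  v_rel = (5, -2),  |v_rel|² = 29
v_rel×d = (5)·(7) − (-2)·(-11) = 13
since m = R²·29 − 13²:  R² = (169 + 2180) / 29 = 81
R = √81 = 9  ⇒  r_B = 9 − 6 = 3

rB=3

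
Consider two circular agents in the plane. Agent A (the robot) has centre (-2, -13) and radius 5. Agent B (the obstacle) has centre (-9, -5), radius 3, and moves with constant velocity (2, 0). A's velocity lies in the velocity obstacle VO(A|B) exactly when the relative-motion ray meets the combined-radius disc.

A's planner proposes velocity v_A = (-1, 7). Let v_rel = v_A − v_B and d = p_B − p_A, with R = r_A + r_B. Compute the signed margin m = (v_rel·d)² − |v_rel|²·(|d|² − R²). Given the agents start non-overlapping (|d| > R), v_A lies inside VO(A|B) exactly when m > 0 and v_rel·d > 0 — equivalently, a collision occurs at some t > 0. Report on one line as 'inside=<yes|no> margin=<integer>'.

d = (-7, 8),  |d|² = 113;  R = 5+3 = 8,  c = 113−8² = 49
v_rel = (-3, 7),  |v_rel|² = 58;  v_rel·d = (-3)·(-7) + (7)·(8) = 77
58·t² − 154·t + 49 = 0  ⇒  m = 77² − 58·49 = 3087
m = 3087 > 0,  v_rel·d = 77 > 0  ⇒  inside

inside=yes margin=3087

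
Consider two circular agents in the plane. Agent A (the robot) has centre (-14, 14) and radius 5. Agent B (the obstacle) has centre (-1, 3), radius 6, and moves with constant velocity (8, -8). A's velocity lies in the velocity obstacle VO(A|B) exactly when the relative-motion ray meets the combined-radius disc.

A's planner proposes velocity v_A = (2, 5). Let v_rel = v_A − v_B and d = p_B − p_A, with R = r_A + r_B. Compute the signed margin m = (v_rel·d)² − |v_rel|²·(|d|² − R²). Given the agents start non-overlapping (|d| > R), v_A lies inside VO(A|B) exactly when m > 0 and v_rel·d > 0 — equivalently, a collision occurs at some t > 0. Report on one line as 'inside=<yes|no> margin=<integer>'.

d = (13, -11),  |d|² = 290;  R = 5+6 = 11,  c = 290−11² = 169
v_rel = (-6, 13),  |v_rel|² = 205;  v_rel·d = (-6)·(13) + (13)·(-11) = -221
205·t² + 442·t + 169 = 0  ⇒  m = (-221)² − 205·169 = 14196
m = 14196 > 0,  v_rel·d = -221 < 0  ⇒  outside

inside=no margin=14196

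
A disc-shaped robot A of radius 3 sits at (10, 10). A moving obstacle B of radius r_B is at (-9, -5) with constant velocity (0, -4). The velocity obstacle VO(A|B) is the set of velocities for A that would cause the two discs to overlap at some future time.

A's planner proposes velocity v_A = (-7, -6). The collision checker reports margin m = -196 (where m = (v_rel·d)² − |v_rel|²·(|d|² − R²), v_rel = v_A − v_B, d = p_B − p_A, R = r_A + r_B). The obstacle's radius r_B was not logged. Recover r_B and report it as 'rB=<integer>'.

m = -196
d = (-19, -15);  v_rel = (-7, -2),  |v_rel|² = 53
v_rel×d = (-7)·(-15) − (-2)·(-19) = 67
since m = R²·53 − 67²:  R² = (4489 + -196) / 53 = 81
R = √81 = 9  ⇒  r_B = 9 − 3 = 6

rB=6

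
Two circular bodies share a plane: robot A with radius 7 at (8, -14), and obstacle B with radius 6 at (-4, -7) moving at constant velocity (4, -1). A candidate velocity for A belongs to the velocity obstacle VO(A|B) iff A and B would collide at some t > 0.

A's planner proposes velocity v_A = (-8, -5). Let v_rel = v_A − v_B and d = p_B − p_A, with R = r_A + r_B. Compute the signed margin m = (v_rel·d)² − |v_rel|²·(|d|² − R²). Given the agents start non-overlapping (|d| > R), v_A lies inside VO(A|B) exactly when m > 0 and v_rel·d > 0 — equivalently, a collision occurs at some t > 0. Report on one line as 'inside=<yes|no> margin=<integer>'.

d = (-12, 7),  |d|² = 193;  R = 7+6 = 13,  c = 193−13² = 24
v_rel = (-12, -4),  |v_rel|² = 160;  v_rel·d = (-12)·(-12) + (-4)·(7) = 116
160·t² − 232·t + 24 = 0  ⇒  m = 116² − 160·24 = 9616
m = 9616 > 0,  v_rel·d = 116 > 0  ⇒  inside

inside=yes margin=9616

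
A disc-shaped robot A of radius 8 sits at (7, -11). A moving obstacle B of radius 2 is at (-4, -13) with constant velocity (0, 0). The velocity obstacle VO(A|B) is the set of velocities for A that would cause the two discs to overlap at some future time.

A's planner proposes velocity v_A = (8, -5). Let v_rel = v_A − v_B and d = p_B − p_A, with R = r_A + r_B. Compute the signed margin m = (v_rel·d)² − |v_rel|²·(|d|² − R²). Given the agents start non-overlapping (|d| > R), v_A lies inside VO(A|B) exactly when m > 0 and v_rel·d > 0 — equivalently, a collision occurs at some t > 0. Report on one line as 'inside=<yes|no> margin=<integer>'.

d = (-11, -2),  |d|² = 125;  R = 8+2 = 10,  c = 125−10² = 25
v_rel = (8, -5),  |v_rel|² = 89;  v_rel·d = (8)·(-11) + (-5)·(-2) = -78
89·t² + 156·t + 25 = 0  ⇒  m = (-78)² − 89·25 = 3859
m = 3859 > 0,  v_rel·d = -78 < 0  ⇒  outside

inside=no margin=3859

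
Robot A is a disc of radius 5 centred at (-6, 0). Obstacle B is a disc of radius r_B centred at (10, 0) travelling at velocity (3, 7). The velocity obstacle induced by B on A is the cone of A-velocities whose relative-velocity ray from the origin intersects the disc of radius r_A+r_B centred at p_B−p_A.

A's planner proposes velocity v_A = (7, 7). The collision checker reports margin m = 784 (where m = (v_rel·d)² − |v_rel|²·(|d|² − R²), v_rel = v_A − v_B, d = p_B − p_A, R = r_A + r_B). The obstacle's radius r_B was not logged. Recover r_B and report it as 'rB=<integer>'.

m = 784
d = (16, 0);  v_rel = (4, 0),  |v_rel|² = 16
v_rel×d = (4)·(0) − (0)·(16) = 0
since m = R²·16 − 0²:  R² = (0 + 784) / 16 = 49
R = √49 = 7  ⇒  r_B = 7 − 5 = 2

rB=2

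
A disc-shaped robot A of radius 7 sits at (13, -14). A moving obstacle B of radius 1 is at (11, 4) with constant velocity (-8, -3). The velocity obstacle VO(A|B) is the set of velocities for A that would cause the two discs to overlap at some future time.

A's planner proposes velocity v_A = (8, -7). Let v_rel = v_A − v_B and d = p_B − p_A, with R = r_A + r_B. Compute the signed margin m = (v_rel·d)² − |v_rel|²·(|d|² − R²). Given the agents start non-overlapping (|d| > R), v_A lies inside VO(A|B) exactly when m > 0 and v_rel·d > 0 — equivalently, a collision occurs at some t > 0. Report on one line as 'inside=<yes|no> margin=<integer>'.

d = (-2, 18),  |d|² = 328;  R = 7+1 = 8,  c = 328−8² = 264
v_rel = (16, -4),  |v_rel|² = 272;  v_rel·d = (16)·(-2) + (-4)·(18) = -104
272·t² + 208·t + 264 = 0  ⇒  m = (-104)² − 272·264 = -60992
m = -60992 < 0,  v_rel·d = -104 < 0  ⇒  outside

inside=no margin=-60992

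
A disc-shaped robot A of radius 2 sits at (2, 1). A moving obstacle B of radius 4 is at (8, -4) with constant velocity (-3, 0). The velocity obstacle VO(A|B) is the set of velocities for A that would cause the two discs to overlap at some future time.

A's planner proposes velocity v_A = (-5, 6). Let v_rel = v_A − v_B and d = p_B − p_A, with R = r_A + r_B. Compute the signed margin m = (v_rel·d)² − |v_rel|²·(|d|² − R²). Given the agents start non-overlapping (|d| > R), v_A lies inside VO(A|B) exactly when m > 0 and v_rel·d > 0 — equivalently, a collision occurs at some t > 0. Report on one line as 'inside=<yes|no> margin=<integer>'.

d = (6, -5),  |d|² = 61;  R = 2+4 = 6,  c = 61−6² = 25
v_rel = (-2, 6),  |v_rel|² = 40;  v_rel·d = (-2)·(6) + (6)·(-5) = -42
40·t² + 84·t + 25 = 0  ⇒  m = (-42)² − 40·25 = 764
m = 764 > 0,  v_rel·d = -42 < 0  ⇒  outside

inside=no margin=764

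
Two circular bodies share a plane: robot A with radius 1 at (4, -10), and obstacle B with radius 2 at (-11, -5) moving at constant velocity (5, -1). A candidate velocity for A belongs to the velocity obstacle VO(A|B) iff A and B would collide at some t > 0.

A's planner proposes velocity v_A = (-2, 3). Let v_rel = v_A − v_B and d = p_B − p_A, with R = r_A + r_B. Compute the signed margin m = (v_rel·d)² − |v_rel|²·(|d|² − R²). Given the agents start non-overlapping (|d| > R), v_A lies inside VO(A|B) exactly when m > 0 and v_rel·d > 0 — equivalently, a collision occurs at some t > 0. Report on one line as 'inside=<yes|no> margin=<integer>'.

d = (-15, 5),  |d|² = 250;  R = 1+2 = 3,  c = 250−3² = 241
v_rel = (-7, 4),  |v_rel|² = 65;  v_rel·d = (-7)·(-15) + (4)·(5) = 125
65·t² − 250·t + 241 = 0  ⇒  m = 125² − 65·241 = -40
m = -40 < 0,  v_rel·d = 125 > 0  ⇒  outside

inside=no margin=-40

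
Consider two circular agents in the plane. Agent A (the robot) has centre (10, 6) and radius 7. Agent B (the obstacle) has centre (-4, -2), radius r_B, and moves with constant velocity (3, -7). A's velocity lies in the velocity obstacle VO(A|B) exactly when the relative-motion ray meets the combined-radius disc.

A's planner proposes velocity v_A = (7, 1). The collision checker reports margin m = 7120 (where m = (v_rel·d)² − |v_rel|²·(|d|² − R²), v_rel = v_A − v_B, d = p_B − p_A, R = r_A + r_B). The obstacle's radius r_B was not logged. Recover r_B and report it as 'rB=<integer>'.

m = 7120
d = (-14, -8);  v_rel = (4, 8),  |v_rel|² = 80
v_rel×d = (4)·(-8) − (8)·(-14) = 80
since m = R²·80 − 80²:  R² = (6400 + 7120) / 80 = 169
R = √169 = 13  ⇒  r_B = 13 − 7 = 6

rB=6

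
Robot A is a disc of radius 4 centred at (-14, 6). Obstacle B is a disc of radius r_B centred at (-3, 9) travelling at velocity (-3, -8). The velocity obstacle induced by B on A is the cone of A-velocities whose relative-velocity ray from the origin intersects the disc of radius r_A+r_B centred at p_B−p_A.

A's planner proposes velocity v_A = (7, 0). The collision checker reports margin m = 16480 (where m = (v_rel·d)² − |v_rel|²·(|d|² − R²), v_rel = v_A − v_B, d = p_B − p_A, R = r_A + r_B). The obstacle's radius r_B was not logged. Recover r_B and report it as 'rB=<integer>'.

m = 16480
d = (11, 3);  v_rel = (10, 8),  |v_rel|² = 164
v_rel×d = (10)·(3) − (8)·(11) = -58
since m = R²·164 − (-58)²:  R² = (3364 + 16480) / 164 = 121
R = √121 = 11  ⇒  r_B = 11 − 4 = 7

rB=7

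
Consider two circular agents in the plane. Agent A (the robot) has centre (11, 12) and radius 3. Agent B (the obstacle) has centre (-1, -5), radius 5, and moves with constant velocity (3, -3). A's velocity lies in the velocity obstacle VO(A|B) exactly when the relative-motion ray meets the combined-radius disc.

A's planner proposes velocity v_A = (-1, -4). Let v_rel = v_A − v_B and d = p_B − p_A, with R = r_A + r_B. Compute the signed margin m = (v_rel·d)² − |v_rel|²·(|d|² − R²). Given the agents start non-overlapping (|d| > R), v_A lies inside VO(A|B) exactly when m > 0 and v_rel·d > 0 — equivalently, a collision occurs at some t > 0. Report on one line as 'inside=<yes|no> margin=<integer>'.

d = (-12, -17),  |d|² = 433;  R = 3+5 = 8,  c = 433−8² = 369
v_rel = (-4, -1),  |v_rel|² = 17;  v_rel·d = (-4)·(-12) + (-1)·(-17) = 65
17·t² − 130·t + 369 = 0  ⇒  m = 65² − 17·369 = -2048
m = -2048 < 0,  v_rel·d = 65 > 0  ⇒  outside

inside=no margin=-2048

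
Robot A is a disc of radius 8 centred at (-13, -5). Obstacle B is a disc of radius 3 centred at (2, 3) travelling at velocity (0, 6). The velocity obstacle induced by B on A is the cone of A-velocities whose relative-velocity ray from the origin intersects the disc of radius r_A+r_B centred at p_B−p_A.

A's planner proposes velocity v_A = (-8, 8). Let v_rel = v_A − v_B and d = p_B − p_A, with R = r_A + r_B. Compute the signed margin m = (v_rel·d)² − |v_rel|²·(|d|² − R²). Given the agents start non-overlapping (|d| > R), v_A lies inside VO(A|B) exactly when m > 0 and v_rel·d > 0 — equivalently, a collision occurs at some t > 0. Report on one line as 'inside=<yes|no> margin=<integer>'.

d = (15, 8),  |d|² = 289;  R = 8+3 = 11,  c = 289−11² = 168
v_rel = (-8, 2),  |v_rel|² = 68;  v_rel·d = (-8)·(15) + (2)·(8) = -104
68·t² + 208·t + 168 = 0  ⇒  m = (-104)² − 68·168 = -608
m = -608 < 0,  v_rel·d = -104 < 0  ⇒  outside

inside=no margin=-608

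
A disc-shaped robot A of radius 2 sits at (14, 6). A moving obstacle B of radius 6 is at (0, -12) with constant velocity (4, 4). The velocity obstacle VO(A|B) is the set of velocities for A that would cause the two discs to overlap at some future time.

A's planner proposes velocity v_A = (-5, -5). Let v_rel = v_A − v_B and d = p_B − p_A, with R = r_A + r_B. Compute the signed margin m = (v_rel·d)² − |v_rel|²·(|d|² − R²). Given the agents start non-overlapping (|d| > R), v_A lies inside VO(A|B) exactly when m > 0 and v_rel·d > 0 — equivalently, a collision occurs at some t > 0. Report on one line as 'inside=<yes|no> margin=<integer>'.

d = (-14, -18),  |d|² = 520;  R = 2+6 = 8,  c = 520−8² = 456
v_rel = (-9, -9),  |v_rel|² = 162;  v_rel·d = (-9)·(-14) + (-9)·(-18) = 288
162·t² − 576·t + 456 = 0  ⇒  m = 288² − 162·456 = 9072
m = 9072 > 0,  v_rel·d = 288 > 0  ⇒  inside

inside=yes margin=9072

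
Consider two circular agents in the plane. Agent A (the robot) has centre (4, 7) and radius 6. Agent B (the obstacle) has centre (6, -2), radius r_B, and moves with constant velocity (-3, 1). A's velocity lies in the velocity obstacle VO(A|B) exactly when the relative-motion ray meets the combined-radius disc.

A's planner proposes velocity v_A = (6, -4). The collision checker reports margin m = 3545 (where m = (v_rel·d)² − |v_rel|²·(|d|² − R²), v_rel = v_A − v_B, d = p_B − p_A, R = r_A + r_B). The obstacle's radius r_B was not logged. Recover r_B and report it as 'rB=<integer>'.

m = 3545
d = (2, -9);  v_rel = (9, -5),  |v_rel|² = 106
v_rel×d = (9)·(-9) − (-5)·(2) = -71
since m = R²·106 − (-71)²:  R² = (5041 + 3545) / 106 = 81
R = √81 = 9  ⇒  r_B = 9 − 6 = 3

rB=3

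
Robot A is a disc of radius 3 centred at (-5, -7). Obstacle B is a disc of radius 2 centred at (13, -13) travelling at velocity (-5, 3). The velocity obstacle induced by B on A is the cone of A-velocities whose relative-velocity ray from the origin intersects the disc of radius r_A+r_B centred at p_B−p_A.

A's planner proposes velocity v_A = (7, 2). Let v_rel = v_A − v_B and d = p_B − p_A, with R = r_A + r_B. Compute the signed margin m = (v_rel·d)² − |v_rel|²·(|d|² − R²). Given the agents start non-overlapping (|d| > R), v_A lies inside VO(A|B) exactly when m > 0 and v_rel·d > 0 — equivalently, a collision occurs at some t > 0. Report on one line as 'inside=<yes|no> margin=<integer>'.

d = (18, -6),  |d|² = 360;  R = 3+2 = 5,  c = 360−5² = 335
v_rel = (12, -1),  |v_rel|² = 145;  v_rel·d = (12)·(18) + (-1)·(-6) = 222
145·t² − 444·t + 335 = 0  ⇒  m = 222² − 145·335 = 709
m = 709 > 0,  v_rel·d = 222 > 0  ⇒  inside

inside=yes margin=709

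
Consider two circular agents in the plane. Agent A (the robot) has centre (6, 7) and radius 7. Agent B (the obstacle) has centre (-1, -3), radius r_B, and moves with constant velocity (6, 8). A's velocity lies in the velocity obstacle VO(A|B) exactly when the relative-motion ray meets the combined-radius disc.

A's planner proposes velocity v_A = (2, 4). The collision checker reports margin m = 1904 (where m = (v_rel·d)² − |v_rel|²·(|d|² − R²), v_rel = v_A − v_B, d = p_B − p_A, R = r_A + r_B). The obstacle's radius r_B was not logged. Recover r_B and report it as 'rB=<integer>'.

m = 1904
d = (-7, -10);  v_rel = (-4, -4),  |v_rel|² = 32
v_rel×d = (-4)·(-10) − (-4)·(-7) = 12
since m = R²·32 − 12²:  R² = (144 + 1904) / 32 = 64
R = √64 = 8  ⇒  r_B = 8 − 7 = 1

rB=1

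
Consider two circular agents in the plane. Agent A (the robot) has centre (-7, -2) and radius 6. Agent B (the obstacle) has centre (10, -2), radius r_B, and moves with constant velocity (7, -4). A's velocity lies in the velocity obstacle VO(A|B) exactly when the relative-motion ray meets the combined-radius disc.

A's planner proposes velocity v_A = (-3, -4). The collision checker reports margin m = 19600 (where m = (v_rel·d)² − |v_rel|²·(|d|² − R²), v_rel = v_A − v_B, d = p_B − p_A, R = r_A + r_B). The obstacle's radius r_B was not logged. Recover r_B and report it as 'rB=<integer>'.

m = 19600
d = (17, 0);  v_rel = (-10, 0),  |v_rel|² = 100
v_rel×d = (-10)·(0) − (0)·(17) = 0
since m = R²·100 − 0²:  R² = (0 + 19600) / 100 = 196
R = √196 = 14  ⇒  r_B = 14 − 6 = 8

rB=8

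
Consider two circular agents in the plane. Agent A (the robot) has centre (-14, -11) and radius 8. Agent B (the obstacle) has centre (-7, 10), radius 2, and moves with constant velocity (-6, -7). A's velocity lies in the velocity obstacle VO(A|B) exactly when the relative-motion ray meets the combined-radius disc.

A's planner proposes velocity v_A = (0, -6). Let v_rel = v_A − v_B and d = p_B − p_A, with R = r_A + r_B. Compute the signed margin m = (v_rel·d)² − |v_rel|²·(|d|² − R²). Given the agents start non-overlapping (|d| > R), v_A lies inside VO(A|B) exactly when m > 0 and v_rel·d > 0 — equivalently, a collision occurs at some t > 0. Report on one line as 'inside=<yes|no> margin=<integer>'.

d = (7, 21),  |d|² = 490;  R = 8+2 = 10,  c = 490−10² = 390
v_rel = (6, 1),  |v_rel|² = 37;  v_rel·d = (6)·(7) + (1)·(21) = 63
37·t² − 126·t + 390 = 0  ⇒  m = 63² − 37·390 = -10461
m = -10461 < 0,  v_rel·d = 63 > 0  ⇒  outside

inside=no margin=-10461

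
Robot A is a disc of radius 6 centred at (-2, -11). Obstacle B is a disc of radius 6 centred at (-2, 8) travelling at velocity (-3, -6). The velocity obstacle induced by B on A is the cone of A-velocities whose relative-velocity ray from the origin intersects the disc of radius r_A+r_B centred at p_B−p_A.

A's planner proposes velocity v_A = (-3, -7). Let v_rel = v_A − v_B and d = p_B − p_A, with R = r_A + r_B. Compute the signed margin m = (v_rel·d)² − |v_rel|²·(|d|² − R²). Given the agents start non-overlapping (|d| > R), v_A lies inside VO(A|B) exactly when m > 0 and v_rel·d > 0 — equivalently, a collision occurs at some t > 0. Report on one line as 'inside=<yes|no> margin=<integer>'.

d = (0, 19),  |d|² = 361;  R = 6+6 = 12,  c = 361−12² = 217
v_rel = (0, -1),  |v_rel|² = 1;  v_rel·d = (0)·(0) + (-1)·(19) = -19
1·t² + 38·t + 217 = 0  ⇒  m = (-19)² − 1·217 = 144
m = 144 > 0,  v_rel·d = -19 < 0  ⇒  outside

inside=no margin=144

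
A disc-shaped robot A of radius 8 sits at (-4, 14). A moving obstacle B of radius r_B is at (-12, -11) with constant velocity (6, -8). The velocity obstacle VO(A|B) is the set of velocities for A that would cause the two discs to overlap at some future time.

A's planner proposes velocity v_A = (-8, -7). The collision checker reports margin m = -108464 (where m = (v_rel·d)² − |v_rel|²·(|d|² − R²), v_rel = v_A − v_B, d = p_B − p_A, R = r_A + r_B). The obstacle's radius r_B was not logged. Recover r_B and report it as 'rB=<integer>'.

m = -108464
d = (-8, -25);  v_rel = (-14, 1),  |v_rel|² = 197
v_rel×d = (-14)·(-25) − (1)·(-8) = 358
since m = R²·197 − 358²:  R² = (128164 + -108464) / 197 = 100
R = √100 = 10  ⇒  r_B = 10 − 8 = 2

rB=2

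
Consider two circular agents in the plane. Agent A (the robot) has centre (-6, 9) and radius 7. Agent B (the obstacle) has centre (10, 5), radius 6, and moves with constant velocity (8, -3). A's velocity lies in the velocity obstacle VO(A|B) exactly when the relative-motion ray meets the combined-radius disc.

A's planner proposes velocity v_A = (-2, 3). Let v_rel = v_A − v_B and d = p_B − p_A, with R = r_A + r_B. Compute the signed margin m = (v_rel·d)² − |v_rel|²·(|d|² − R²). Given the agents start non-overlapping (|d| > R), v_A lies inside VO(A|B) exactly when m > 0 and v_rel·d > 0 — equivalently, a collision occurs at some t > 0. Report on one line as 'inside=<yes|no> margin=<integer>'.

d = (16, -4),  |d|² = 272;  R = 7+6 = 13,  c = 272−13² = 103
v_rel = (-10, 6),  |v_rel|² = 136;  v_rel·d = (-10)·(16) + (6)·(-4) = -184
136·t² + 368·t + 103 = 0  ⇒  m = (-184)² − 136·103 = 19848
m = 19848 > 0,  v_rel·d = -184 < 0  ⇒  outside

inside=no margin=19848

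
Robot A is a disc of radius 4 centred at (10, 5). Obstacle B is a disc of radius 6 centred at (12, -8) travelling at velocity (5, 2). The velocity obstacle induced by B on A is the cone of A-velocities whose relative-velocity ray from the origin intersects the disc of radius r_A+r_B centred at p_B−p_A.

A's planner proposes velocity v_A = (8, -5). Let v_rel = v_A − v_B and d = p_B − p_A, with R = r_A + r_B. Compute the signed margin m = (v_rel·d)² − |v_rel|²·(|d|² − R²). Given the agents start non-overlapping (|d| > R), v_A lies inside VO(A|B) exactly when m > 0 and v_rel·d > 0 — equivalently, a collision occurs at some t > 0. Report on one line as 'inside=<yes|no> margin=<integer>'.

d = (2, -13),  |d|² = 173;  R = 4+6 = 10,  c = 173−10² = 73
v_rel = (3, -7),  |v_rel|² = 58;  v_rel·d = (3)·(2) + (-7)·(-13) = 97
58·t² − 194·t + 73 = 0  ⇒  m = 97² − 58·73 = 5175
m = 5175 > 0,  v_rel·d = 97 > 0  ⇒  inside

inside=yes margin=5175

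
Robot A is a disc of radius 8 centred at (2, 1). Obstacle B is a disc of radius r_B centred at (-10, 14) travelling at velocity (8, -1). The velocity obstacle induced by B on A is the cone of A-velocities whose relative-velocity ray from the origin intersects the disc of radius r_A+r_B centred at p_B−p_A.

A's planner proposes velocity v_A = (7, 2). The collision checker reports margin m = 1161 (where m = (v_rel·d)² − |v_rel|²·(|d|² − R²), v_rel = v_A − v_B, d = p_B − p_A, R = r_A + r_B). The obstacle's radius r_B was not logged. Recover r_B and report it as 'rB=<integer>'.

m = 1161
d = (-12, 13);  v_rel = (-1, 3),  |v_rel|² = 10
v_rel×d = (-1)·(13) − (3)·(-12) = 23
since m = R²·10 − 23²:  R² = (529 + 1161) / 10 = 169
R = √169 = 13  ⇒  r_B = 13 − 8 = 5

rB=5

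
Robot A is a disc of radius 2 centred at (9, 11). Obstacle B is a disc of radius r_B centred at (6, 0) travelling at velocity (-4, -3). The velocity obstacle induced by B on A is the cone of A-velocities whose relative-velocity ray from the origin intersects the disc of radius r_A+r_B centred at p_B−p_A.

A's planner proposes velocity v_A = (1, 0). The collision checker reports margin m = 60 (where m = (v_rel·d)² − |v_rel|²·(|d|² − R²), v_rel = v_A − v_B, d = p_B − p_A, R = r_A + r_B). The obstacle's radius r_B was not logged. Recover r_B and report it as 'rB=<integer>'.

m = 60
d = (-3, -11);  v_rel = (5, 3),  |v_rel|² = 34
v_rel×d = (5)·(-11) − (3)·(-3) = -46
since m = R²·34 − (-46)²:  R² = (2116 + 60) / 34 = 64
R = √64 = 8  ⇒  r_B = 8 − 2 = 6

rB=6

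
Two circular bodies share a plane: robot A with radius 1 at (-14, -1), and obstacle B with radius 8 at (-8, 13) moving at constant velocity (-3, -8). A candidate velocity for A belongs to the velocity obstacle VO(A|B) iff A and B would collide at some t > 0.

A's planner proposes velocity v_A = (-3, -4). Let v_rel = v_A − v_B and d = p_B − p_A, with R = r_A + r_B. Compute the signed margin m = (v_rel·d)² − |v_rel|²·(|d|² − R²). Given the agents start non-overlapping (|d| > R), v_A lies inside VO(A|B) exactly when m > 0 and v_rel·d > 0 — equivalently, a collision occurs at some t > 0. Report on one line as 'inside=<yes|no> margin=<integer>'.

d = (6, 14),  |d|² = 232;  R = 1+8 = 9,  c = 232−9² = 151
v_rel = (0, 4),  |v_rel|² = 16;  v_rel·d = (0)·(6) + (4)·(14) = 56
16·t² − 112·t + 151 = 0  ⇒  m = 56² − 16·151 = 720
m = 720 > 0,  v_rel·d = 56 > 0  ⇒  inside

inside=yes margin=720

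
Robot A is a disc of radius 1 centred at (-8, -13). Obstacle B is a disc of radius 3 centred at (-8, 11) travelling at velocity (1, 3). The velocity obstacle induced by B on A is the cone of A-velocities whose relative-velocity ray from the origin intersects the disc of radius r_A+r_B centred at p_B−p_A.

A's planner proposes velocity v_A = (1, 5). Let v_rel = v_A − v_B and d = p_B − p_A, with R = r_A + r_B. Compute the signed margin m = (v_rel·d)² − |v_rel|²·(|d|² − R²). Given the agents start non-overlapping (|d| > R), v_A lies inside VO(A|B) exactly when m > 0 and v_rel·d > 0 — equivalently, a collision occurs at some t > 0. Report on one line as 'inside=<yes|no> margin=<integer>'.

d = (0, 24),  |d|² = 576;  R = 1+3 = 4,  c = 576−4² = 560
v_rel = (0, 2),  |v_rel|² = 4;  v_rel·d = (0)·(0) + (2)·(24) = 48
4·t² − 96·t + 560 = 0  ⇒  m = 48² − 4·560 = 64
m = 64 > 0,  v_rel·d = 48 > 0  ⇒  inside

inside=yes margin=64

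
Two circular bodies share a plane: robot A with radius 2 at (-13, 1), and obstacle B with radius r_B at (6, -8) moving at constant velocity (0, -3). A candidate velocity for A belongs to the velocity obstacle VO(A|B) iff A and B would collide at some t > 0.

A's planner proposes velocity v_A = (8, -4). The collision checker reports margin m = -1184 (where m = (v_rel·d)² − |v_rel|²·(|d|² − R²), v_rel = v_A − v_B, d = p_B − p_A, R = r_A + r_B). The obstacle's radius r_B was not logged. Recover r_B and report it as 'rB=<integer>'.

m = -1184
d = (19, -9);  v_rel = (8, -1),  |v_rel|² = 65
v_rel×d = (8)·(-9) − (-1)·(19) = -53
since m = R²·65 − (-53)²:  R² = (2809 + -1184) / 65 = 25
R = √25 = 5  ⇒  r_B = 5 − 2 = 3

rB=3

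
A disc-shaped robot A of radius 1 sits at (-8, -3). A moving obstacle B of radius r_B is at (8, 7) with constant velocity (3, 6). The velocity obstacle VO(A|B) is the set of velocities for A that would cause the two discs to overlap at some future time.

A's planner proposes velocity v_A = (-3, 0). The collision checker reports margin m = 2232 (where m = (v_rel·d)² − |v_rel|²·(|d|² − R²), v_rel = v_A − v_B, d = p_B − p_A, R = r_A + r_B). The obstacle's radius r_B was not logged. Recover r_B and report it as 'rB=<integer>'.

m = 2232
d = (16, 10);  v_rel = (-6, -6),  |v_rel|² = 72
v_rel×d = (-6)·(10) − (-6)·(16) = 36
since m = R²·72 − 36²:  R² = (1296 + 2232) / 72 = 49
R = √49 = 7  ⇒  r_B = 7 − 1 = 6

rB=6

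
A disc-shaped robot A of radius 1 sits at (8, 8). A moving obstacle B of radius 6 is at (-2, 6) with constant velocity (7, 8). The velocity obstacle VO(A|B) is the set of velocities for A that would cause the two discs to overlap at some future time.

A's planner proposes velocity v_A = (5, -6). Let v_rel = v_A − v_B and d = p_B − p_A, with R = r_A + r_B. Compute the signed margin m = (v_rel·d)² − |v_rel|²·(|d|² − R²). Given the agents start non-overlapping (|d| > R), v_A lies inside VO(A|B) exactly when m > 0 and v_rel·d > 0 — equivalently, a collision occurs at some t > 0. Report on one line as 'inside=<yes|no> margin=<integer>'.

d = (-10, -2),  |d|² = 104;  R = 1+6 = 7,  c = 104−7² = 55
v_rel = (-2, -14),  |v_rel|² = 200;  v_rel·d = (-2)·(-10) + (-14)·(-2) = 48
200·t² − 96·t + 55 = 0  ⇒  m = 48² − 200·55 = -8696
m = -8696 < 0,  v_rel·d = 48 > 0  ⇒  outside

inside=no margin=-8696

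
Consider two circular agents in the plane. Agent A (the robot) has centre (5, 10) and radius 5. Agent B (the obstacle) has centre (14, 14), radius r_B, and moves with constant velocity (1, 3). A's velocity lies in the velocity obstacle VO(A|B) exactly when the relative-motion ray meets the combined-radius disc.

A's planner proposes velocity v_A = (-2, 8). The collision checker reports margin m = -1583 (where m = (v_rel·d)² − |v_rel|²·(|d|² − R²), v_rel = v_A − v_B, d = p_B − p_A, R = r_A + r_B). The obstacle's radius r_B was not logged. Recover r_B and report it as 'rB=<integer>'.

m = -1583
d = (9, 4);  v_rel = (-3, 5),  |v_rel|² = 34
v_rel×d = (-3)·(4) − (5)·(9) = -57
since m = R²·34 − (-57)²:  R² = (3249 + -1583) / 34 = 49
R = √49 = 7  ⇒  r_B = 7 − 5 = 2

rB=2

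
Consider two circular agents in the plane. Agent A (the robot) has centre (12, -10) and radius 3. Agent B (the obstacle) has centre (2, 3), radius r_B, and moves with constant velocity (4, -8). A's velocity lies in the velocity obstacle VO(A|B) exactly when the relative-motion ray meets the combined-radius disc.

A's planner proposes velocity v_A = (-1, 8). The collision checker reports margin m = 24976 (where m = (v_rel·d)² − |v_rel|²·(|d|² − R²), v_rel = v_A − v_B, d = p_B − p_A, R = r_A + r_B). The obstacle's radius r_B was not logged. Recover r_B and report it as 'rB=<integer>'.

m = 24976
d = (-10, 13);  v_rel = (-5, 16),  |v_rel|² = 281
v_rel×d = (-5)·(13) − (16)·(-10) = 95
since m = R²·281 − 95²:  R² = (9025 + 24976) / 281 = 121
R = √121 = 11  ⇒  r_B = 11 − 3 = 8

rB=8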